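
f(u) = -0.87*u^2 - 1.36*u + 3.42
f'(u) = -1.74*u - 1.36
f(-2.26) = 2.05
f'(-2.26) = 2.57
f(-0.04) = 3.47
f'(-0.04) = -1.29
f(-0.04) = 3.47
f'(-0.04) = -1.29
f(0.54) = 2.43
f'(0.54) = -2.30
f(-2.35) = 1.81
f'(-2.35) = 2.73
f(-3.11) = -0.77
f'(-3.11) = 4.05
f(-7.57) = -36.14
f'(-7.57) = 11.81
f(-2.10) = 2.44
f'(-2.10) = 2.29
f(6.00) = -36.06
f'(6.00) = -11.80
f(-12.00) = -105.54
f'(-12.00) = 19.52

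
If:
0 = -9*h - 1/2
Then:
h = -1/18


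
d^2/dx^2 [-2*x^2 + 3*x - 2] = -4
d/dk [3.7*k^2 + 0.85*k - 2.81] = 7.4*k + 0.85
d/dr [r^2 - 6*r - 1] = 2*r - 6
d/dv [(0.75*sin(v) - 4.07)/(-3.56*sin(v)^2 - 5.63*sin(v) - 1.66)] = (2.67*sin(v)^2 - 28.9784*sin(v) - 24.1591)*cos(v)/(12.6736*sin(v)^4 + 40.0856*sin(v)^3 + 43.5161*sin(v)^2 + 18.6916*sin(v) + 2.7556)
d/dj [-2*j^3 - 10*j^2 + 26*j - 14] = -6*j^2 - 20*j + 26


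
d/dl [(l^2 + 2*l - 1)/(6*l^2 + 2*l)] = (-5*l^2 + 6*l + 1)/(2*l^2*(9*l^2 + 6*l + 1))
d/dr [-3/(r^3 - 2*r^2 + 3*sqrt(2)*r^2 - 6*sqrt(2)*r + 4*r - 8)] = 3*(3*r^2 - 4*r + 6*sqrt(2)*r - 6*sqrt(2) + 4)/(r^3 - 2*r^2 + 3*sqrt(2)*r^2 - 6*sqrt(2)*r + 4*r - 8)^2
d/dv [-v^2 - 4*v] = -2*v - 4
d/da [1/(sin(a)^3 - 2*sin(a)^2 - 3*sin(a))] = (4/tan(a) + 3*cos(a)^3/sin(a)^2)/((sin(a) - 3)^2*(sin(a) + 1)^2)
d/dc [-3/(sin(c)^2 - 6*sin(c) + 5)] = 6*(sin(c) - 3)*cos(c)/(sin(c)^2 - 6*sin(c) + 5)^2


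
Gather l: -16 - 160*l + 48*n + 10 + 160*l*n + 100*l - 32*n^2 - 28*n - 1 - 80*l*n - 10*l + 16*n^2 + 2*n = l*(80*n - 70) - 16*n^2 + 22*n - 7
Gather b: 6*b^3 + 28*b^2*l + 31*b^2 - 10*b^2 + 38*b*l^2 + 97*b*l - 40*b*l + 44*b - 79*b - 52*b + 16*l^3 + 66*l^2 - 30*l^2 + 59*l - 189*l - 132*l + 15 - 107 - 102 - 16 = 6*b^3 + b^2*(28*l + 21) + b*(38*l^2 + 57*l - 87) + 16*l^3 + 36*l^2 - 262*l - 210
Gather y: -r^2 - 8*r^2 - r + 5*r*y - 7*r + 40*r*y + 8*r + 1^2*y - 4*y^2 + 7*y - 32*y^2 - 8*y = -9*r^2 + 45*r*y - 36*y^2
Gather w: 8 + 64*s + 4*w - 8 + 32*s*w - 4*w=32*s*w + 64*s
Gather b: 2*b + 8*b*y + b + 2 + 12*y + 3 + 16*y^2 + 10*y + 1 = b*(8*y + 3) + 16*y^2 + 22*y + 6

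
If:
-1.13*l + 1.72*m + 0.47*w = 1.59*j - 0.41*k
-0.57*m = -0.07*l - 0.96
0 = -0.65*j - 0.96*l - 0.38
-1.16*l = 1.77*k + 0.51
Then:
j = 0.597977945225977*w + 4.13336059346268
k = 0.265345674847214*w + 1.80541071531948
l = -0.404880900413422*w - 3.19446290182369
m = 1.29190806468832 - 0.0497222158402448*w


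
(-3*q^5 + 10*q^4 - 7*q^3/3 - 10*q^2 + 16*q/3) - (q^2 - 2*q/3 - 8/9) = -3*q^5 + 10*q^4 - 7*q^3/3 - 11*q^2 + 6*q + 8/9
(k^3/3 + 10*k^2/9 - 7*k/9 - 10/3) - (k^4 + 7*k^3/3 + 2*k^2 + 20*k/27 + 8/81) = -k^4 - 2*k^3 - 8*k^2/9 - 41*k/27 - 278/81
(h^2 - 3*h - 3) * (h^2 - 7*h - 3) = h^4 - 10*h^3 + 15*h^2 + 30*h + 9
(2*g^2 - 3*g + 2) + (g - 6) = 2*g^2 - 2*g - 4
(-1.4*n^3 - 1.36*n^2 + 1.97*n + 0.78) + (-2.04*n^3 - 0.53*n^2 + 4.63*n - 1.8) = -3.44*n^3 - 1.89*n^2 + 6.6*n - 1.02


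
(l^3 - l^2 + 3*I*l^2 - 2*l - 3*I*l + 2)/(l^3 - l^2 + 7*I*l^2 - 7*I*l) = (l^2 + 3*I*l - 2)/(l*(l + 7*I))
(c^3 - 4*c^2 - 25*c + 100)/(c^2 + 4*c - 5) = (c^2 - 9*c + 20)/(c - 1)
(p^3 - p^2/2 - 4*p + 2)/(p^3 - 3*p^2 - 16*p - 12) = (p^2 - 5*p/2 + 1)/(p^2 - 5*p - 6)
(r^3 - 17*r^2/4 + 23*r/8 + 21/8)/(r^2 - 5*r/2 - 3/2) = r - 7/4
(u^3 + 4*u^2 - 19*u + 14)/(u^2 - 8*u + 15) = (u^3 + 4*u^2 - 19*u + 14)/(u^2 - 8*u + 15)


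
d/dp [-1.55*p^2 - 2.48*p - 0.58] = -3.1*p - 2.48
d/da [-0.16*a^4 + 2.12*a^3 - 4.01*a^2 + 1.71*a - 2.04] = -0.64*a^3 + 6.36*a^2 - 8.02*a + 1.71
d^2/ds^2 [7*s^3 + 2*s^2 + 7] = 42*s + 4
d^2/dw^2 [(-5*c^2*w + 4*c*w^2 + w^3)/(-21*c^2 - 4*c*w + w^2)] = c^2*(4368*c^3 + 2016*c^2*w + 1008*c*w^2 + 96*w^3)/(-9261*c^6 - 5292*c^5*w + 315*c^4*w^2 + 440*c^3*w^3 - 15*c^2*w^4 - 12*c*w^5 + w^6)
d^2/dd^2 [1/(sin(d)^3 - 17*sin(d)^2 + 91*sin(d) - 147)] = (-9*sin(d)^4 + 61*sin(d)^3 - 31*sin(d)^2 - 377*sin(d) + 236)/((sin(d) - 7)^4*(sin(d) - 3)^3)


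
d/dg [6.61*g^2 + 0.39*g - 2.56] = 13.22*g + 0.39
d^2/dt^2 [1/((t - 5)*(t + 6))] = 2*((t - 5)^2 + (t - 5)*(t + 6) + (t + 6)^2)/((t - 5)^3*(t + 6)^3)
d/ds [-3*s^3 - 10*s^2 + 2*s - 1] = -9*s^2 - 20*s + 2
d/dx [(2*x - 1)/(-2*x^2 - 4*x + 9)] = 2*(2*x^2 - 2*x + 7)/(4*x^4 + 16*x^3 - 20*x^2 - 72*x + 81)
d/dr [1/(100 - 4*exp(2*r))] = exp(2*r)/(2*(exp(2*r) - 25)^2)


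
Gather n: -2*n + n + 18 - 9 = 9 - n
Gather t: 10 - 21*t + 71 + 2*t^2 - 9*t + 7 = 2*t^2 - 30*t + 88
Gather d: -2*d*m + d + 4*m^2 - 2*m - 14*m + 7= d*(1 - 2*m) + 4*m^2 - 16*m + 7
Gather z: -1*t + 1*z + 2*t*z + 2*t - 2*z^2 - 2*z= t - 2*z^2 + z*(2*t - 1)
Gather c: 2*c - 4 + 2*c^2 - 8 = 2*c^2 + 2*c - 12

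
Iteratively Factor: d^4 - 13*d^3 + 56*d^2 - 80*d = (d)*(d^3 - 13*d^2 + 56*d - 80) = d*(d - 4)*(d^2 - 9*d + 20) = d*(d - 5)*(d - 4)*(d - 4)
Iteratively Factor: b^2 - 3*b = (b - 3)*(b)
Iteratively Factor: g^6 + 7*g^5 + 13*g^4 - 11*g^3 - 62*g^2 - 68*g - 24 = (g - 2)*(g^5 + 9*g^4 + 31*g^3 + 51*g^2 + 40*g + 12) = (g - 2)*(g + 1)*(g^4 + 8*g^3 + 23*g^2 + 28*g + 12) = (g - 2)*(g + 1)*(g + 2)*(g^3 + 6*g^2 + 11*g + 6) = (g - 2)*(g + 1)^2*(g + 2)*(g^2 + 5*g + 6) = (g - 2)*(g + 1)^2*(g + 2)^2*(g + 3)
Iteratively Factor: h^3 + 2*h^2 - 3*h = (h)*(h^2 + 2*h - 3) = h*(h - 1)*(h + 3)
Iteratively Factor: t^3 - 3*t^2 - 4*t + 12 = (t + 2)*(t^2 - 5*t + 6) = (t - 3)*(t + 2)*(t - 2)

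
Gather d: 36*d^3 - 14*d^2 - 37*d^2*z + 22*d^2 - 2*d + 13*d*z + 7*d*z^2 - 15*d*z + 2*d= 36*d^3 + d^2*(8 - 37*z) + d*(7*z^2 - 2*z)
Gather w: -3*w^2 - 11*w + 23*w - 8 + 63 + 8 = -3*w^2 + 12*w + 63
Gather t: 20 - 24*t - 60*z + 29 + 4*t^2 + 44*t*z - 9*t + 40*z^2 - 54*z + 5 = 4*t^2 + t*(44*z - 33) + 40*z^2 - 114*z + 54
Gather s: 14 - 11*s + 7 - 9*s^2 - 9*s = -9*s^2 - 20*s + 21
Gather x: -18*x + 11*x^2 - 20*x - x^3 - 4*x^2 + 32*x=-x^3 + 7*x^2 - 6*x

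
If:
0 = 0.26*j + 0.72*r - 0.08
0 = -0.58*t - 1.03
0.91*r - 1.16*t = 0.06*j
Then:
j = 5.56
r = -1.90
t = -1.78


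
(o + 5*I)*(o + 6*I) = o^2 + 11*I*o - 30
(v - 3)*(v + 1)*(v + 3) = v^3 + v^2 - 9*v - 9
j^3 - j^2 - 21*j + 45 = (j - 3)^2*(j + 5)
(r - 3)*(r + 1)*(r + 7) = r^3 + 5*r^2 - 17*r - 21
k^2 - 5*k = k*(k - 5)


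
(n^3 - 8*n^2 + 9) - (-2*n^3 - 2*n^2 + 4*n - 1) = 3*n^3 - 6*n^2 - 4*n + 10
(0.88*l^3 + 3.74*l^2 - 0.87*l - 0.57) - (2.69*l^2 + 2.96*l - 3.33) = 0.88*l^3 + 1.05*l^2 - 3.83*l + 2.76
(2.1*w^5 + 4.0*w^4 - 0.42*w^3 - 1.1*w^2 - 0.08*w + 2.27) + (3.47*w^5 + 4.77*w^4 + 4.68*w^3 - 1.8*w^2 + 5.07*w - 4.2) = 5.57*w^5 + 8.77*w^4 + 4.26*w^3 - 2.9*w^2 + 4.99*w - 1.93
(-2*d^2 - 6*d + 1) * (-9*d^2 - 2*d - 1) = 18*d^4 + 58*d^3 + 5*d^2 + 4*d - 1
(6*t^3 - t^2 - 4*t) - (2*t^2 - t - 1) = 6*t^3 - 3*t^2 - 3*t + 1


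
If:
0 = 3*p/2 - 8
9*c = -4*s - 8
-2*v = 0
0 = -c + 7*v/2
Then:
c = 0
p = 16/3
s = -2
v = 0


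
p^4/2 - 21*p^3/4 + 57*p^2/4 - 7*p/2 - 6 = (p/2 + 1/4)*(p - 6)*(p - 4)*(p - 1)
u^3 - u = u*(u - 1)*(u + 1)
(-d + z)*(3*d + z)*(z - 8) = -3*d^2*z + 24*d^2 + 2*d*z^2 - 16*d*z + z^3 - 8*z^2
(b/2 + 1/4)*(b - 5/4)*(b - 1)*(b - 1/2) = b^4/2 - 9*b^3/8 + b^2/2 + 9*b/32 - 5/32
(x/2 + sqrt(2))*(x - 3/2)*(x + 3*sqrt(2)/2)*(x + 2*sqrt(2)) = x^4/2 - 3*x^3/4 + 11*sqrt(2)*x^3/4 - 33*sqrt(2)*x^2/8 + 10*x^2 - 15*x + 6*sqrt(2)*x - 9*sqrt(2)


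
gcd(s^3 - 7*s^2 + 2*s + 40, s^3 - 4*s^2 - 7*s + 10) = s^2 - 3*s - 10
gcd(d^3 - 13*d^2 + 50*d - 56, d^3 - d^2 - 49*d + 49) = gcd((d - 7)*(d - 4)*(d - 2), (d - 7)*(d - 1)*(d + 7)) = d - 7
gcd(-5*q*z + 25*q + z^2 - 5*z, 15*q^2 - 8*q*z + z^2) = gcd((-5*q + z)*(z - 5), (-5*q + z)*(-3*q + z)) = -5*q + z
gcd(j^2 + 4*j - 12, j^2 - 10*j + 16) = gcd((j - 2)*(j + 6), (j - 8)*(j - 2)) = j - 2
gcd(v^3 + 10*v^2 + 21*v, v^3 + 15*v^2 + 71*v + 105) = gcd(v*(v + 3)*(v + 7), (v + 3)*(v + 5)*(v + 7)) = v^2 + 10*v + 21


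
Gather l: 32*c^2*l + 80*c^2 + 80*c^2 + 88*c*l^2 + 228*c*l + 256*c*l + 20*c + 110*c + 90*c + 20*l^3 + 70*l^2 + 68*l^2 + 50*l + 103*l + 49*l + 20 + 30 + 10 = 160*c^2 + 220*c + 20*l^3 + l^2*(88*c + 138) + l*(32*c^2 + 484*c + 202) + 60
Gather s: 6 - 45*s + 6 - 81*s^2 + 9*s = -81*s^2 - 36*s + 12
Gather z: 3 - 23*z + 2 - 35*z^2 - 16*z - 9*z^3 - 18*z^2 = -9*z^3 - 53*z^2 - 39*z + 5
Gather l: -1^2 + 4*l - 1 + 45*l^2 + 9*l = 45*l^2 + 13*l - 2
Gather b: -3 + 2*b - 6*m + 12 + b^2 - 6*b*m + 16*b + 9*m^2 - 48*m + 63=b^2 + b*(18 - 6*m) + 9*m^2 - 54*m + 72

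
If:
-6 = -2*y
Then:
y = 3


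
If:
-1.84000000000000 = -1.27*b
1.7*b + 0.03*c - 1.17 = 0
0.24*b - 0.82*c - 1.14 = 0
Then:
No Solution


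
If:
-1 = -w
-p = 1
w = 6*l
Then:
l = 1/6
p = -1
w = 1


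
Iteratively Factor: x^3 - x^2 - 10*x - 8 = (x - 4)*(x^2 + 3*x + 2) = (x - 4)*(x + 1)*(x + 2)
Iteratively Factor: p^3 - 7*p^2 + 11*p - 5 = (p - 1)*(p^2 - 6*p + 5) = (p - 5)*(p - 1)*(p - 1)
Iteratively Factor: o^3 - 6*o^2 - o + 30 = (o - 5)*(o^2 - o - 6) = (o - 5)*(o - 3)*(o + 2)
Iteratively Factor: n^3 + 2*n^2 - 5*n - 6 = (n + 1)*(n^2 + n - 6) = (n + 1)*(n + 3)*(n - 2)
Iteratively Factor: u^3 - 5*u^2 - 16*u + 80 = (u + 4)*(u^2 - 9*u + 20) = (u - 5)*(u + 4)*(u - 4)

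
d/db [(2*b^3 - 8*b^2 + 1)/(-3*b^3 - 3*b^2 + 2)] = b*(-30*b^3 + 21*b - 26)/(9*b^6 + 18*b^5 + 9*b^4 - 12*b^3 - 12*b^2 + 4)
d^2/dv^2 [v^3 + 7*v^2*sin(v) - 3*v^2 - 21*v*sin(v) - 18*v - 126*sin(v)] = -7*v^2*sin(v) + 21*v*sin(v) + 28*v*cos(v) + 6*v + 140*sin(v) - 42*cos(v) - 6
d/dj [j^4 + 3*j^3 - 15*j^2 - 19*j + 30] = 4*j^3 + 9*j^2 - 30*j - 19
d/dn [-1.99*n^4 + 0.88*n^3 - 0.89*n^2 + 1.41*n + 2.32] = -7.96*n^3 + 2.64*n^2 - 1.78*n + 1.41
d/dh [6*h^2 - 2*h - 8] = 12*h - 2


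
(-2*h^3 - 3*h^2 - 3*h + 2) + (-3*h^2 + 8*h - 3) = -2*h^3 - 6*h^2 + 5*h - 1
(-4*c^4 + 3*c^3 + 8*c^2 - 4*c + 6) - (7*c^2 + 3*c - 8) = -4*c^4 + 3*c^3 + c^2 - 7*c + 14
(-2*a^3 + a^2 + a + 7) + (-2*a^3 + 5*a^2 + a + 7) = -4*a^3 + 6*a^2 + 2*a + 14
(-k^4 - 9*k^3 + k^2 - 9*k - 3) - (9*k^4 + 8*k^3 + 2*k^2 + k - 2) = -10*k^4 - 17*k^3 - k^2 - 10*k - 1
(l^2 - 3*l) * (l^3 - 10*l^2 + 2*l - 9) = l^5 - 13*l^4 + 32*l^3 - 15*l^2 + 27*l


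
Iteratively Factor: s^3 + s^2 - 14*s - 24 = (s + 3)*(s^2 - 2*s - 8) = (s - 4)*(s + 3)*(s + 2)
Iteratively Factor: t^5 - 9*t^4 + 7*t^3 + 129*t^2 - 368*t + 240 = (t + 4)*(t^4 - 13*t^3 + 59*t^2 - 107*t + 60) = (t - 3)*(t + 4)*(t^3 - 10*t^2 + 29*t - 20) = (t - 3)*(t - 1)*(t + 4)*(t^2 - 9*t + 20) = (t - 4)*(t - 3)*(t - 1)*(t + 4)*(t - 5)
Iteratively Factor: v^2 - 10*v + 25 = (v - 5)*(v - 5)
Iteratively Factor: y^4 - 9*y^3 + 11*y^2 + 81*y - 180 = (y + 3)*(y^3 - 12*y^2 + 47*y - 60) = (y - 4)*(y + 3)*(y^2 - 8*y + 15) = (y - 5)*(y - 4)*(y + 3)*(y - 3)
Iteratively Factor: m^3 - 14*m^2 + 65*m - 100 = (m - 4)*(m^2 - 10*m + 25) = (m - 5)*(m - 4)*(m - 5)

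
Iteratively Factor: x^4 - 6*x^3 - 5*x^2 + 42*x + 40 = (x + 1)*(x^3 - 7*x^2 + 2*x + 40) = (x + 1)*(x + 2)*(x^2 - 9*x + 20) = (x - 5)*(x + 1)*(x + 2)*(x - 4)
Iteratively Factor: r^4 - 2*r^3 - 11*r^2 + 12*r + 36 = (r - 3)*(r^3 + r^2 - 8*r - 12) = (r - 3)*(r + 2)*(r^2 - r - 6) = (r - 3)*(r + 2)^2*(r - 3)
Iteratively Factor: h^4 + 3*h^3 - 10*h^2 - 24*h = (h)*(h^3 + 3*h^2 - 10*h - 24) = h*(h - 3)*(h^2 + 6*h + 8) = h*(h - 3)*(h + 2)*(h + 4)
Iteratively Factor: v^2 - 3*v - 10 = (v + 2)*(v - 5)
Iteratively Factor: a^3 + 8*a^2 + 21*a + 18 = (a + 2)*(a^2 + 6*a + 9) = (a + 2)*(a + 3)*(a + 3)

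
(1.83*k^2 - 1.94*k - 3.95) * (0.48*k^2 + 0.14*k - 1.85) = 0.8784*k^4 - 0.675*k^3 - 5.5531*k^2 + 3.036*k + 7.3075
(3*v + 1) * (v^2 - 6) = 3*v^3 + v^2 - 18*v - 6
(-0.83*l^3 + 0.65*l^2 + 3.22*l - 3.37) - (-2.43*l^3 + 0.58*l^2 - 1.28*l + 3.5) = 1.6*l^3 + 0.0700000000000001*l^2 + 4.5*l - 6.87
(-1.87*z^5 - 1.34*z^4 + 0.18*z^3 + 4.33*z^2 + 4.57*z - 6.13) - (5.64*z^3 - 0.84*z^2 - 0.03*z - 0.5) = -1.87*z^5 - 1.34*z^4 - 5.46*z^3 + 5.17*z^2 + 4.6*z - 5.63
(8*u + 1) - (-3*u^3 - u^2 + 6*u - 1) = 3*u^3 + u^2 + 2*u + 2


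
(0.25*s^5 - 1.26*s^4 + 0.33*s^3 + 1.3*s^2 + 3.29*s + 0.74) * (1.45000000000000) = 0.3625*s^5 - 1.827*s^4 + 0.4785*s^3 + 1.885*s^2 + 4.7705*s + 1.073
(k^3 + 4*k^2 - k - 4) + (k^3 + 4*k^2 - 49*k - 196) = 2*k^3 + 8*k^2 - 50*k - 200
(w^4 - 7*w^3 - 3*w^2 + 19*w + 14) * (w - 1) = w^5 - 8*w^4 + 4*w^3 + 22*w^2 - 5*w - 14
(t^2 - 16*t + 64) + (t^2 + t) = 2*t^2 - 15*t + 64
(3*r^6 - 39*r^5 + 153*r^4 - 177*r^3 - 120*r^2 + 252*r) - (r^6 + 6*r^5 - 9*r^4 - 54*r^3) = 2*r^6 - 45*r^5 + 162*r^4 - 123*r^3 - 120*r^2 + 252*r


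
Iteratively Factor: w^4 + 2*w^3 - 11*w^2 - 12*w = (w)*(w^3 + 2*w^2 - 11*w - 12) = w*(w + 1)*(w^2 + w - 12) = w*(w + 1)*(w + 4)*(w - 3)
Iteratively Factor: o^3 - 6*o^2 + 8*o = (o - 2)*(o^2 - 4*o) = o*(o - 2)*(o - 4)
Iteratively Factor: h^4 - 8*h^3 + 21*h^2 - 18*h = (h - 2)*(h^3 - 6*h^2 + 9*h) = h*(h - 2)*(h^2 - 6*h + 9) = h*(h - 3)*(h - 2)*(h - 3)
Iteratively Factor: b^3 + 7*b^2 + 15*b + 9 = (b + 3)*(b^2 + 4*b + 3) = (b + 3)^2*(b + 1)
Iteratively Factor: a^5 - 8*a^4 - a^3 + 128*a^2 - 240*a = (a - 5)*(a^4 - 3*a^3 - 16*a^2 + 48*a) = a*(a - 5)*(a^3 - 3*a^2 - 16*a + 48) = a*(a - 5)*(a - 3)*(a^2 - 16) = a*(a - 5)*(a - 4)*(a - 3)*(a + 4)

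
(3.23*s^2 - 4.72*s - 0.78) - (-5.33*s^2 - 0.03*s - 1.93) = 8.56*s^2 - 4.69*s + 1.15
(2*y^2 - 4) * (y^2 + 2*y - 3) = 2*y^4 + 4*y^3 - 10*y^2 - 8*y + 12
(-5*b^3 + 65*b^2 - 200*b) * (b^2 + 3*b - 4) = -5*b^5 + 50*b^4 + 15*b^3 - 860*b^2 + 800*b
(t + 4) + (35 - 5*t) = 39 - 4*t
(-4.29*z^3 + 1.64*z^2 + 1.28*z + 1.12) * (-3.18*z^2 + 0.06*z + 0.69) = 13.6422*z^5 - 5.4726*z^4 - 6.9321*z^3 - 2.3532*z^2 + 0.9504*z + 0.7728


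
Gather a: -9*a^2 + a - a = -9*a^2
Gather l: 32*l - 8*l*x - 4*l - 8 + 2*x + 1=l*(28 - 8*x) + 2*x - 7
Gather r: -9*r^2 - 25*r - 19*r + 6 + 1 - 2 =-9*r^2 - 44*r + 5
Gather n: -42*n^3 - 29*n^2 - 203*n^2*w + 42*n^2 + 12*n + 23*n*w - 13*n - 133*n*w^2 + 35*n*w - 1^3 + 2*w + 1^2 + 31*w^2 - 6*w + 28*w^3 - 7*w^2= -42*n^3 + n^2*(13 - 203*w) + n*(-133*w^2 + 58*w - 1) + 28*w^3 + 24*w^2 - 4*w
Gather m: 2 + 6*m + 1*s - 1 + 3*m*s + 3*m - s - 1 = m*(3*s + 9)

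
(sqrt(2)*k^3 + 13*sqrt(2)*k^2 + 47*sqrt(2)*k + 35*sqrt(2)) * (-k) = -sqrt(2)*k^4 - 13*sqrt(2)*k^3 - 47*sqrt(2)*k^2 - 35*sqrt(2)*k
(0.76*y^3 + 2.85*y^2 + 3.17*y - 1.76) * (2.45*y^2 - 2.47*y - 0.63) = 1.862*y^5 + 5.1053*y^4 + 0.2482*y^3 - 13.9374*y^2 + 2.3501*y + 1.1088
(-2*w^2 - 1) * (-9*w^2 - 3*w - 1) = 18*w^4 + 6*w^3 + 11*w^2 + 3*w + 1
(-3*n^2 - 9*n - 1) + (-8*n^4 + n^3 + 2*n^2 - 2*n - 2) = -8*n^4 + n^3 - n^2 - 11*n - 3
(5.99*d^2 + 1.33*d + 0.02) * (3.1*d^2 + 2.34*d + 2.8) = 18.569*d^4 + 18.1396*d^3 + 19.9462*d^2 + 3.7708*d + 0.056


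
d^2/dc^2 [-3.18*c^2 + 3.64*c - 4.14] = -6.36000000000000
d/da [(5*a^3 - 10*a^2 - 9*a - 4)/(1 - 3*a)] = (-30*a^3 + 45*a^2 - 20*a - 21)/(9*a^2 - 6*a + 1)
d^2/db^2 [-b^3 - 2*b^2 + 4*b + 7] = -6*b - 4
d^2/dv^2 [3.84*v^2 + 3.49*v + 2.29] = 7.68000000000000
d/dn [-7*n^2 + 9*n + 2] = 9 - 14*n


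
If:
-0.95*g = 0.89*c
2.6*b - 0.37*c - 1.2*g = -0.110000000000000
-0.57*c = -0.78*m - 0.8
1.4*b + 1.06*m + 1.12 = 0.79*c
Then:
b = -0.02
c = -0.06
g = 0.06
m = -1.07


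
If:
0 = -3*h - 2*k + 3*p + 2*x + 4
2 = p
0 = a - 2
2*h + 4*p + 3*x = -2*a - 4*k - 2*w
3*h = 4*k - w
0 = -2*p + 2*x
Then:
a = 2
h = 51/11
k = 1/22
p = 2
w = -151/11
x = 2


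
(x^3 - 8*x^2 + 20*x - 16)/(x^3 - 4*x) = (x^2 - 6*x + 8)/(x*(x + 2))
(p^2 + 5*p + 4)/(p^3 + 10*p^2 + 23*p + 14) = (p + 4)/(p^2 + 9*p + 14)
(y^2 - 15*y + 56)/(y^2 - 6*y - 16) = (y - 7)/(y + 2)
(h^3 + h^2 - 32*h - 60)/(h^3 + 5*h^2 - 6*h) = (h^3 + h^2 - 32*h - 60)/(h*(h^2 + 5*h - 6))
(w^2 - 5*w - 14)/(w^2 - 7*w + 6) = (w^2 - 5*w - 14)/(w^2 - 7*w + 6)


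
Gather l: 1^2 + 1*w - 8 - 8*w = -7*w - 7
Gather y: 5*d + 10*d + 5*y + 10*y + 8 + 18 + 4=15*d + 15*y + 30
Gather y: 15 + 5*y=5*y + 15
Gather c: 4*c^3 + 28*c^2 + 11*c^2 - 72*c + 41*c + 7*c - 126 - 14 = 4*c^3 + 39*c^2 - 24*c - 140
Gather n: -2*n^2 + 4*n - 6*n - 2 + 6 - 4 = -2*n^2 - 2*n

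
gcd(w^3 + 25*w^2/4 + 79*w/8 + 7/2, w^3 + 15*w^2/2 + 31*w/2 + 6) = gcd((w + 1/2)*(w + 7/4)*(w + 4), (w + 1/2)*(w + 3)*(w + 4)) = w^2 + 9*w/2 + 2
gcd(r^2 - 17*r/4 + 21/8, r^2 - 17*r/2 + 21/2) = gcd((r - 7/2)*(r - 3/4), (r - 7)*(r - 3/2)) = 1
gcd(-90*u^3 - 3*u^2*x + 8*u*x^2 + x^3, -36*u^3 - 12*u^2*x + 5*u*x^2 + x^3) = -18*u^2 + 3*u*x + x^2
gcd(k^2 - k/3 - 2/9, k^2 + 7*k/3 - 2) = k - 2/3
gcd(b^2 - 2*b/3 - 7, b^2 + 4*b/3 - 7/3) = b + 7/3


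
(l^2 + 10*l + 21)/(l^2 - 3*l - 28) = (l^2 + 10*l + 21)/(l^2 - 3*l - 28)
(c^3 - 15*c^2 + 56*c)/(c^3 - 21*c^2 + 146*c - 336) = c/(c - 6)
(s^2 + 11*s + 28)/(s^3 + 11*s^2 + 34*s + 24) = (s + 7)/(s^2 + 7*s + 6)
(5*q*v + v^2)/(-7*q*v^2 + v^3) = (-5*q - v)/(v*(7*q - v))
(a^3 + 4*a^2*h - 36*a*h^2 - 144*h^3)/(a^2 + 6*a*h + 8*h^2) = (a^2 - 36*h^2)/(a + 2*h)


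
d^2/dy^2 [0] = 0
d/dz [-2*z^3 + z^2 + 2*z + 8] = -6*z^2 + 2*z + 2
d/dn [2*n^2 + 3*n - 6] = 4*n + 3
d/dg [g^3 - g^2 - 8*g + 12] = 3*g^2 - 2*g - 8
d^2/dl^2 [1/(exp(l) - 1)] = (exp(l) + 1)*exp(l)/(exp(l) - 1)^3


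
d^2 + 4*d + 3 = (d + 1)*(d + 3)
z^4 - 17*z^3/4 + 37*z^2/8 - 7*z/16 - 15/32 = (z - 5/2)*(z - 3/2)*(z - 1/2)*(z + 1/4)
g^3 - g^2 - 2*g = g*(g - 2)*(g + 1)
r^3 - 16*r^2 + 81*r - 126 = (r - 7)*(r - 6)*(r - 3)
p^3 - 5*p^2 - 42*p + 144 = (p - 8)*(p - 3)*(p + 6)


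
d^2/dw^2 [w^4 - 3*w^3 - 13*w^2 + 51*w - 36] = 12*w^2 - 18*w - 26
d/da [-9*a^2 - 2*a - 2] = -18*a - 2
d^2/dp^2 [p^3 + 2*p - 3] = 6*p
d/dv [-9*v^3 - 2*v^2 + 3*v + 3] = -27*v^2 - 4*v + 3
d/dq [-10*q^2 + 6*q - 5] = 6 - 20*q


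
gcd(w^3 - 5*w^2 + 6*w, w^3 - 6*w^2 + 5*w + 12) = w - 3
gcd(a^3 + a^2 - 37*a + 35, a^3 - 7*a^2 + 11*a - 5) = a^2 - 6*a + 5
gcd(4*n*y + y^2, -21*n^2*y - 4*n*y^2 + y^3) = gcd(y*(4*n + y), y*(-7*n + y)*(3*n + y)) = y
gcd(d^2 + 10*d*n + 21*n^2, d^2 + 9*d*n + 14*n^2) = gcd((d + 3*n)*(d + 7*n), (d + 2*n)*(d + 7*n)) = d + 7*n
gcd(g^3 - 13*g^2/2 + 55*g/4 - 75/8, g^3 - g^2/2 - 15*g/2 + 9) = g - 3/2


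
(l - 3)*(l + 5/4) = l^2 - 7*l/4 - 15/4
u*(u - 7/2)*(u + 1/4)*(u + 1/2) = u^4 - 11*u^3/4 - 5*u^2/2 - 7*u/16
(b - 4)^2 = b^2 - 8*b + 16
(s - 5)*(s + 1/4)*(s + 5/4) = s^3 - 7*s^2/2 - 115*s/16 - 25/16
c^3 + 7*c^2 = c^2*(c + 7)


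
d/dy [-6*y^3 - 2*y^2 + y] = -18*y^2 - 4*y + 1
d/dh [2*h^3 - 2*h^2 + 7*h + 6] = 6*h^2 - 4*h + 7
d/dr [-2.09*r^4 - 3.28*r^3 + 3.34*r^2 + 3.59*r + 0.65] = -8.36*r^3 - 9.84*r^2 + 6.68*r + 3.59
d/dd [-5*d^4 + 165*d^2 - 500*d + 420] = -20*d^3 + 330*d - 500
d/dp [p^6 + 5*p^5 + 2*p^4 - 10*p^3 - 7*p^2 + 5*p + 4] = 6*p^5 + 25*p^4 + 8*p^3 - 30*p^2 - 14*p + 5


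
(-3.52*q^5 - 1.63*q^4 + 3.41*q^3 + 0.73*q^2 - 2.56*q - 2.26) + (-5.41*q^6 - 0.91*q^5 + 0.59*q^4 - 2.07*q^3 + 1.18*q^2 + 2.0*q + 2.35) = -5.41*q^6 - 4.43*q^5 - 1.04*q^4 + 1.34*q^3 + 1.91*q^2 - 0.56*q + 0.0900000000000003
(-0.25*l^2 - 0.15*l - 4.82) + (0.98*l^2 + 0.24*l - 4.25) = 0.73*l^2 + 0.09*l - 9.07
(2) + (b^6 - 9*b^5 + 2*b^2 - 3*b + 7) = b^6 - 9*b^5 + 2*b^2 - 3*b + 9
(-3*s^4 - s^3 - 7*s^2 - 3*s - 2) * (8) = -24*s^4 - 8*s^3 - 56*s^2 - 24*s - 16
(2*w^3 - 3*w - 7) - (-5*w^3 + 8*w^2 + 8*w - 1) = 7*w^3 - 8*w^2 - 11*w - 6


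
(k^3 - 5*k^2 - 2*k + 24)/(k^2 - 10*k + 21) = (k^2 - 2*k - 8)/(k - 7)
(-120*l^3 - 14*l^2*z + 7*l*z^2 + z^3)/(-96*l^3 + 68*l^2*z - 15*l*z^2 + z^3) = (30*l^2 + 11*l*z + z^2)/(24*l^2 - 11*l*z + z^2)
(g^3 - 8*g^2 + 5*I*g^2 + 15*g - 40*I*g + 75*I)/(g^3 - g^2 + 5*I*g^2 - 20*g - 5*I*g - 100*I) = (g - 3)/(g + 4)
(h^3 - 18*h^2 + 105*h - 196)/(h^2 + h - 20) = (h^2 - 14*h + 49)/(h + 5)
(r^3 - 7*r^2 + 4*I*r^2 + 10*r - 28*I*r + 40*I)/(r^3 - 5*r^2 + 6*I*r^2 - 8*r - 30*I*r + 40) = (r - 2)/(r + 2*I)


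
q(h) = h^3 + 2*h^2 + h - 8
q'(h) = 3*h^2 + 4*h + 1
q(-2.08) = -10.43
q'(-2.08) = 5.66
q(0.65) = -6.23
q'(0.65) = 4.87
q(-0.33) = -8.15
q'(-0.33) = 0.01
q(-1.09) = -8.01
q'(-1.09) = 0.20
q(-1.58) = -8.53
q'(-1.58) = 2.17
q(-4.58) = -66.70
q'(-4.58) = 45.61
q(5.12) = 183.77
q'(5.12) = 100.12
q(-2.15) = -10.84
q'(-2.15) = 6.27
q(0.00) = -8.00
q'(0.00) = 1.00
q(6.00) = 286.00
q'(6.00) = 133.00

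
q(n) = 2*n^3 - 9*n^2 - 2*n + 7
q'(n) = 6*n^2 - 18*n - 2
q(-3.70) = -210.12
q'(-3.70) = 146.74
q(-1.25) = -8.47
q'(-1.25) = 29.88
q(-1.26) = -8.77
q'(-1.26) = 30.21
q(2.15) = -19.03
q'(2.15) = -12.96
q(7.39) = 307.88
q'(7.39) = 192.65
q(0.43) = 4.63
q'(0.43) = -8.63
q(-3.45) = -175.35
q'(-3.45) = 131.52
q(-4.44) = -336.60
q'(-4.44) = 196.20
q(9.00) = 718.00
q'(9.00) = 322.00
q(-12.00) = -4721.00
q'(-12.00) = 1078.00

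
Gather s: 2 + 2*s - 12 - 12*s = -10*s - 10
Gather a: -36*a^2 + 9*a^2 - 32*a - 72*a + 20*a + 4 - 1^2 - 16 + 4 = -27*a^2 - 84*a - 9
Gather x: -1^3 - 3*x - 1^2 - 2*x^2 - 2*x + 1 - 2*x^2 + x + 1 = -4*x^2 - 4*x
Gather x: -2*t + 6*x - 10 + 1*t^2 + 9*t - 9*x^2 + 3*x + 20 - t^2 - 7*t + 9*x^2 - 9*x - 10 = 0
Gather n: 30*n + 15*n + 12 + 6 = 45*n + 18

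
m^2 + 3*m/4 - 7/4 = (m - 1)*(m + 7/4)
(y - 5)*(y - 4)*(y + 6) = y^3 - 3*y^2 - 34*y + 120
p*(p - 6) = p^2 - 6*p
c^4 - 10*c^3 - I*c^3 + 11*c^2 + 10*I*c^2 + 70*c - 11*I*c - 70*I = (c - 7)*(c - 5)*(c + 2)*(c - I)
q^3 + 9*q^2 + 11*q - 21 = (q - 1)*(q + 3)*(q + 7)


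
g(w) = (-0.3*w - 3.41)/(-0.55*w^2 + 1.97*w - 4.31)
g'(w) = (-0.3*w - 3.41)*(1.1*w - 1.97)/(-0.55*w^2 + 1.97*w - 4.31)^2 - 0.3/(-0.55*w^2 + 1.97*w - 4.31) = (-0.165*w^2 - 3.751*w + 8.0107)/(0.3025*w^4 - 2.167*w^3 + 8.6219*w^2 - 16.9814*w + 18.5761)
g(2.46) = 1.49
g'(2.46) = -0.28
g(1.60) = 1.52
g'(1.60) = 0.24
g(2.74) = 1.39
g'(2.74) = -0.38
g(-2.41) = 0.22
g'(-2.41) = 0.11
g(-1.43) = 0.36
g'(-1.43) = 0.19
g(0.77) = 1.17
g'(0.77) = 0.52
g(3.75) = 0.97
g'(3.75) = -0.39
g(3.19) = 1.21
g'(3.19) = -0.43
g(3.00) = 1.29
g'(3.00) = -0.42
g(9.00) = 0.20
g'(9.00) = -0.04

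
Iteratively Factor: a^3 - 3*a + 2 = (a - 1)*(a^2 + a - 2) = (a - 1)*(a + 2)*(a - 1)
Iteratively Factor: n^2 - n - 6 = (n - 3)*(n + 2)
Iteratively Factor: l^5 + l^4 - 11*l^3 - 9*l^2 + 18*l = (l - 3)*(l^4 + 4*l^3 + l^2 - 6*l) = (l - 3)*(l + 2)*(l^3 + 2*l^2 - 3*l) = (l - 3)*(l + 2)*(l + 3)*(l^2 - l) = (l - 3)*(l - 1)*(l + 2)*(l + 3)*(l)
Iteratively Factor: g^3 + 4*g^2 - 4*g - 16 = (g + 4)*(g^2 - 4) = (g - 2)*(g + 4)*(g + 2)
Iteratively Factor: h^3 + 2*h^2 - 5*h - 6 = (h - 2)*(h^2 + 4*h + 3) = (h - 2)*(h + 1)*(h + 3)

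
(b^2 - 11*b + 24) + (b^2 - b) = 2*b^2 - 12*b + 24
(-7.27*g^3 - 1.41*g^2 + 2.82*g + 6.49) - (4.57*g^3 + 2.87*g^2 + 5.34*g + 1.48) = -11.84*g^3 - 4.28*g^2 - 2.52*g + 5.01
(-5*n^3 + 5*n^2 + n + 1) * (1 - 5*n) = 25*n^4 - 30*n^3 - 4*n + 1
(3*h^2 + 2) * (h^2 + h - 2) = 3*h^4 + 3*h^3 - 4*h^2 + 2*h - 4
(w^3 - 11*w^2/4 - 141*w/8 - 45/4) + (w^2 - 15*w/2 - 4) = w^3 - 7*w^2/4 - 201*w/8 - 61/4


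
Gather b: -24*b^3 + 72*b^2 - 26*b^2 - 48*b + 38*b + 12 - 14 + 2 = -24*b^3 + 46*b^2 - 10*b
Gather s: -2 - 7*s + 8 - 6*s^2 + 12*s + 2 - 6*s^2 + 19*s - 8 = -12*s^2 + 24*s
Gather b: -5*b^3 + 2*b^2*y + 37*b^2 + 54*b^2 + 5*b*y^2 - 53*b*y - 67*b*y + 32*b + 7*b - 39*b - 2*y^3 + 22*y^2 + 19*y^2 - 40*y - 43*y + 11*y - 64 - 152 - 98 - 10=-5*b^3 + b^2*(2*y + 91) + b*(5*y^2 - 120*y) - 2*y^3 + 41*y^2 - 72*y - 324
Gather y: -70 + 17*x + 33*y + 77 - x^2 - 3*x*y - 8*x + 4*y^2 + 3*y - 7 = -x^2 + 9*x + 4*y^2 + y*(36 - 3*x)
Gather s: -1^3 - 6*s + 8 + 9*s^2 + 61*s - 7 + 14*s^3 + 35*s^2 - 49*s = 14*s^3 + 44*s^2 + 6*s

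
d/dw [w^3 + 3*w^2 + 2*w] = 3*w^2 + 6*w + 2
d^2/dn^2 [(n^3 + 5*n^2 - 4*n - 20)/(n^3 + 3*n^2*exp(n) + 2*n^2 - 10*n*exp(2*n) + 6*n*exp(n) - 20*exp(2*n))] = (-3*n^5*exp(n) + 49*n^4*exp(2*n) - 3*n^4*exp(n) - 90*n^3*exp(3*n) + 49*n^3*exp(2*n) + 60*n^3*exp(n) + 6*n^3 + 400*n^2*exp(4*n) - 90*n^2*exp(3*n) - 790*n^2*exp(2*n) - 180*n^2*exp(n) - 60*n^2 + 400*n*exp(4*n) + 900*n*exp(3*n) + 1600*n*exp(2*n) - 180*n*exp(n) - 5000*exp(4*n) + 1980*exp(3*n) - 380*exp(2*n))/(n^6 + 9*n^5*exp(n) - 3*n^4*exp(2*n) - 153*n^3*exp(3*n) + 30*n^2*exp(4*n) + 900*n*exp(5*n) - 1000*exp(6*n))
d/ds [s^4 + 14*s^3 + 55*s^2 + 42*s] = 4*s^3 + 42*s^2 + 110*s + 42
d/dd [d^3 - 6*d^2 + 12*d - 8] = 3*d^2 - 12*d + 12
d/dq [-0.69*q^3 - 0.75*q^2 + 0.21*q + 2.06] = -2.07*q^2 - 1.5*q + 0.21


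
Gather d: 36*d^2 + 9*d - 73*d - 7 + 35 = 36*d^2 - 64*d + 28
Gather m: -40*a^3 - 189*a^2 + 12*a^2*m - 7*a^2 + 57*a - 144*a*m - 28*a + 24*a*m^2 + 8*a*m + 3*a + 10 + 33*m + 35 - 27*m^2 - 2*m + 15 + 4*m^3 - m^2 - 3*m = -40*a^3 - 196*a^2 + 32*a + 4*m^3 + m^2*(24*a - 28) + m*(12*a^2 - 136*a + 28) + 60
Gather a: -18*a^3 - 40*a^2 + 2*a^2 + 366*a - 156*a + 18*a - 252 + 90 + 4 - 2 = -18*a^3 - 38*a^2 + 228*a - 160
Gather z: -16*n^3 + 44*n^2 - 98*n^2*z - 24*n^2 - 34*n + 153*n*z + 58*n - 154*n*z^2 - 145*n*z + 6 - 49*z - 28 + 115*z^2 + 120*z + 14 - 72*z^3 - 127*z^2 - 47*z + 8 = -16*n^3 + 20*n^2 + 24*n - 72*z^3 + z^2*(-154*n - 12) + z*(-98*n^2 + 8*n + 24)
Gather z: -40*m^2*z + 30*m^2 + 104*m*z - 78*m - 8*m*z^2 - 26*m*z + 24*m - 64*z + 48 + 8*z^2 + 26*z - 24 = 30*m^2 - 54*m + z^2*(8 - 8*m) + z*(-40*m^2 + 78*m - 38) + 24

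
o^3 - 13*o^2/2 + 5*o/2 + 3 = (o - 6)*(o - 1)*(o + 1/2)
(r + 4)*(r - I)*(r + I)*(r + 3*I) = r^4 + 4*r^3 + 3*I*r^3 + r^2 + 12*I*r^2 + 4*r + 3*I*r + 12*I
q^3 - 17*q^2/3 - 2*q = q*(q - 6)*(q + 1/3)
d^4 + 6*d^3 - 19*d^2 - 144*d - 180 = (d - 5)*(d + 2)*(d + 3)*(d + 6)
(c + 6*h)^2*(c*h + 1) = c^3*h + 12*c^2*h^2 + c^2 + 36*c*h^3 + 12*c*h + 36*h^2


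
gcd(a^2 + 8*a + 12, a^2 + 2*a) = a + 2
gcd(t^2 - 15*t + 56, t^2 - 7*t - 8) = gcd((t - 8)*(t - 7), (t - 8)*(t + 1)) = t - 8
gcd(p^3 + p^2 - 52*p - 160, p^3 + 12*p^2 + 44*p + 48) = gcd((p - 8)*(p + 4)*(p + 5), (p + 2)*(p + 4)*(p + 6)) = p + 4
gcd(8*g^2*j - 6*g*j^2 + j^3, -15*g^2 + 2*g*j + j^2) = 1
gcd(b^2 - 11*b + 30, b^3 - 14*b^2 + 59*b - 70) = b - 5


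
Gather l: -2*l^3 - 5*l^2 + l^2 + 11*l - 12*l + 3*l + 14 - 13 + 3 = -2*l^3 - 4*l^2 + 2*l + 4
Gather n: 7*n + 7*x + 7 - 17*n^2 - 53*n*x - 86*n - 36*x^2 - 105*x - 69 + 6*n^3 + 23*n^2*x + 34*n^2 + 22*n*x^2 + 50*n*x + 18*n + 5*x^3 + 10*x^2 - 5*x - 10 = 6*n^3 + n^2*(23*x + 17) + n*(22*x^2 - 3*x - 61) + 5*x^3 - 26*x^2 - 103*x - 72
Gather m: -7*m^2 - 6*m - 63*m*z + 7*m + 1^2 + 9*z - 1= -7*m^2 + m*(1 - 63*z) + 9*z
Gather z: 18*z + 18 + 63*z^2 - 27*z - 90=63*z^2 - 9*z - 72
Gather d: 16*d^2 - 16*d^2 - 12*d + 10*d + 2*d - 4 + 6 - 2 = 0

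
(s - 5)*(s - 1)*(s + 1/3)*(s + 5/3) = s^4 - 4*s^3 - 58*s^2/9 + 20*s/3 + 25/9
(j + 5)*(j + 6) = j^2 + 11*j + 30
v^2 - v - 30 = (v - 6)*(v + 5)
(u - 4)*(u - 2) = u^2 - 6*u + 8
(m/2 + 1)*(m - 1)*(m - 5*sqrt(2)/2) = m^3/2 - 5*sqrt(2)*m^2/4 + m^2/2 - 5*sqrt(2)*m/4 - m + 5*sqrt(2)/2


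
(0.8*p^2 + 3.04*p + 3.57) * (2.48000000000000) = 1.984*p^2 + 7.5392*p + 8.8536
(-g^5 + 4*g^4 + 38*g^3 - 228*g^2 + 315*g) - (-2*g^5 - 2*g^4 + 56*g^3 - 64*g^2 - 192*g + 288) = g^5 + 6*g^4 - 18*g^3 - 164*g^2 + 507*g - 288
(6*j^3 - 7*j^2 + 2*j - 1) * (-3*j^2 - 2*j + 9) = -18*j^5 + 9*j^4 + 62*j^3 - 64*j^2 + 20*j - 9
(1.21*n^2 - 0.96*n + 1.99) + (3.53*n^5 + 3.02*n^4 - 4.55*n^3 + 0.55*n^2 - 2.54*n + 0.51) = 3.53*n^5 + 3.02*n^4 - 4.55*n^3 + 1.76*n^2 - 3.5*n + 2.5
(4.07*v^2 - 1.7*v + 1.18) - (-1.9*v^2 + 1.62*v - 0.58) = 5.97*v^2 - 3.32*v + 1.76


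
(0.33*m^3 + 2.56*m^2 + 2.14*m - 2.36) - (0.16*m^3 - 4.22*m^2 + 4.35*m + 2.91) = 0.17*m^3 + 6.78*m^2 - 2.21*m - 5.27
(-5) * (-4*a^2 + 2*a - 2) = 20*a^2 - 10*a + 10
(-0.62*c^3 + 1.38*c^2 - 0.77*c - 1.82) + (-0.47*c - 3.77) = -0.62*c^3 + 1.38*c^2 - 1.24*c - 5.59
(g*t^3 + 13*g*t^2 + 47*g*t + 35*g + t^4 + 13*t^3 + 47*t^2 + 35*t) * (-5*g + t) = -5*g^2*t^3 - 65*g^2*t^2 - 235*g^2*t - 175*g^2 - 4*g*t^4 - 52*g*t^3 - 188*g*t^2 - 140*g*t + t^5 + 13*t^4 + 47*t^3 + 35*t^2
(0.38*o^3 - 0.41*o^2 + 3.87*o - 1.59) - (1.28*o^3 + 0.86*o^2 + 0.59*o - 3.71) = -0.9*o^3 - 1.27*o^2 + 3.28*o + 2.12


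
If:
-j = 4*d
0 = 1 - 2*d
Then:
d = 1/2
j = -2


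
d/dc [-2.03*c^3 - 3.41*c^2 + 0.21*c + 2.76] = -6.09*c^2 - 6.82*c + 0.21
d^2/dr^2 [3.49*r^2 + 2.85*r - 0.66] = 6.98000000000000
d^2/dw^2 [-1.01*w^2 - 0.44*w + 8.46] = -2.02000000000000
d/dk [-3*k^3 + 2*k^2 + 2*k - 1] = -9*k^2 + 4*k + 2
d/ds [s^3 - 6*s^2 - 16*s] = 3*s^2 - 12*s - 16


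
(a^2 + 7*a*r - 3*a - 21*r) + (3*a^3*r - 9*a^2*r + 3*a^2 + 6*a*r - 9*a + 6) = 3*a^3*r - 9*a^2*r + 4*a^2 + 13*a*r - 12*a - 21*r + 6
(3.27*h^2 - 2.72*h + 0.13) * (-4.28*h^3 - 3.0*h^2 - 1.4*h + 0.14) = -13.9956*h^5 + 1.8316*h^4 + 3.0256*h^3 + 3.8758*h^2 - 0.5628*h + 0.0182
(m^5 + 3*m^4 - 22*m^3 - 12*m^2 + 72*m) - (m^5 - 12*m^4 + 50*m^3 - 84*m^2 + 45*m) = 15*m^4 - 72*m^3 + 72*m^2 + 27*m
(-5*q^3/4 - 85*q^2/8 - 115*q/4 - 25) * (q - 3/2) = -5*q^4/4 - 35*q^3/4 - 205*q^2/16 + 145*q/8 + 75/2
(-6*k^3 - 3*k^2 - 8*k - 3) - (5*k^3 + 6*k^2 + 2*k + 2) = -11*k^3 - 9*k^2 - 10*k - 5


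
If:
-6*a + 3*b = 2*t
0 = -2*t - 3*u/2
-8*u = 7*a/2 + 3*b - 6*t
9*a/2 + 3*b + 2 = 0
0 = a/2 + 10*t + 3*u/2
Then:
No Solution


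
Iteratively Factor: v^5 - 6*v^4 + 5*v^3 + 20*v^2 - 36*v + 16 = (v - 1)*(v^4 - 5*v^3 + 20*v - 16) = (v - 2)*(v - 1)*(v^3 - 3*v^2 - 6*v + 8) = (v - 4)*(v - 2)*(v - 1)*(v^2 + v - 2) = (v - 4)*(v - 2)*(v - 1)^2*(v + 2)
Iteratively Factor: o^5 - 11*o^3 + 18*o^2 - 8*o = (o - 2)*(o^4 + 2*o^3 - 7*o^2 + 4*o) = (o - 2)*(o + 4)*(o^3 - 2*o^2 + o) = o*(o - 2)*(o + 4)*(o^2 - 2*o + 1) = o*(o - 2)*(o - 1)*(o + 4)*(o - 1)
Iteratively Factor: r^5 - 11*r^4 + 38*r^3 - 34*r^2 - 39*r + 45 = (r - 5)*(r^4 - 6*r^3 + 8*r^2 + 6*r - 9) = (r - 5)*(r + 1)*(r^3 - 7*r^2 + 15*r - 9) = (r - 5)*(r - 1)*(r + 1)*(r^2 - 6*r + 9) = (r - 5)*(r - 3)*(r - 1)*(r + 1)*(r - 3)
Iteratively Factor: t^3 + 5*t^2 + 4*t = (t + 1)*(t^2 + 4*t) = (t + 1)*(t + 4)*(t)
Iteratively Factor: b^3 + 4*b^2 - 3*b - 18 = (b + 3)*(b^2 + b - 6) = (b - 2)*(b + 3)*(b + 3)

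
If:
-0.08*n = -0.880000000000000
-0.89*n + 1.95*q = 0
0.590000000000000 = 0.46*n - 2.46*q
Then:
No Solution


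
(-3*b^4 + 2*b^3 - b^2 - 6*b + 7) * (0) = 0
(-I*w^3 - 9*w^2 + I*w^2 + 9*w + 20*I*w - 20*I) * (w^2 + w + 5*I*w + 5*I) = -I*w^5 - 4*w^4 - 24*I*w^3 - 96*w^2 + 25*I*w + 100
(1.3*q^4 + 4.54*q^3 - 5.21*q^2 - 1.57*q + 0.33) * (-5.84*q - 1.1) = -7.592*q^5 - 27.9436*q^4 + 25.4324*q^3 + 14.8998*q^2 - 0.2002*q - 0.363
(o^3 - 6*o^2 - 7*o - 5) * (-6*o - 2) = -6*o^4 + 34*o^3 + 54*o^2 + 44*o + 10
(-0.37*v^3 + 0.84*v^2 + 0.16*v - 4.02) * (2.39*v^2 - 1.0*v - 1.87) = -0.8843*v^5 + 2.3776*v^4 + 0.2343*v^3 - 11.3386*v^2 + 3.7208*v + 7.5174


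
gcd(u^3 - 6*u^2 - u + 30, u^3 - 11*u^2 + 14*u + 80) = u^2 - 3*u - 10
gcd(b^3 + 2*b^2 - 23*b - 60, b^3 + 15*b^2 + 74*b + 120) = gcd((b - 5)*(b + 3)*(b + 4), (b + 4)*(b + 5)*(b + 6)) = b + 4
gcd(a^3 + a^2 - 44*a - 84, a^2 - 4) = a + 2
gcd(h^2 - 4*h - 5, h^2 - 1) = h + 1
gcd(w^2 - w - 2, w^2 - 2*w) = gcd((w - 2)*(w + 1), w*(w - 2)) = w - 2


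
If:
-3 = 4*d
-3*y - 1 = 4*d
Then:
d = -3/4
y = 2/3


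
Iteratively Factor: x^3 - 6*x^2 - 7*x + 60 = (x - 4)*(x^2 - 2*x - 15) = (x - 4)*(x + 3)*(x - 5)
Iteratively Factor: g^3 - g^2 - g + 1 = (g - 1)*(g^2 - 1) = (g - 1)*(g + 1)*(g - 1)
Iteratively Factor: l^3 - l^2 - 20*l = (l)*(l^2 - l - 20) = l*(l + 4)*(l - 5)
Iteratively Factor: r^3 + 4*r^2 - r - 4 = (r - 1)*(r^2 + 5*r + 4) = (r - 1)*(r + 1)*(r + 4)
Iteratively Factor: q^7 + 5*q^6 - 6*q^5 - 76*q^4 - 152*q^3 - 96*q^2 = (q + 2)*(q^6 + 3*q^5 - 12*q^4 - 52*q^3 - 48*q^2) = (q + 2)^2*(q^5 + q^4 - 14*q^3 - 24*q^2) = q*(q + 2)^2*(q^4 + q^3 - 14*q^2 - 24*q) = q*(q - 4)*(q + 2)^2*(q^3 + 5*q^2 + 6*q) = q^2*(q - 4)*(q + 2)^2*(q^2 + 5*q + 6) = q^2*(q - 4)*(q + 2)^3*(q + 3)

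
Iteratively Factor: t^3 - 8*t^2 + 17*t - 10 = (t - 5)*(t^2 - 3*t + 2) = (t - 5)*(t - 1)*(t - 2)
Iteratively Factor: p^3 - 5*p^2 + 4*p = (p)*(p^2 - 5*p + 4) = p*(p - 1)*(p - 4)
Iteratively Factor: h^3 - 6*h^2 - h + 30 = (h - 5)*(h^2 - h - 6) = (h - 5)*(h + 2)*(h - 3)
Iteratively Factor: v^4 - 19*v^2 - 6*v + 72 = (v - 2)*(v^3 + 2*v^2 - 15*v - 36) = (v - 2)*(v + 3)*(v^2 - v - 12) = (v - 4)*(v - 2)*(v + 3)*(v + 3)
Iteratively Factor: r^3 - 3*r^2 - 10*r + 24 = (r - 4)*(r^2 + r - 6) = (r - 4)*(r - 2)*(r + 3)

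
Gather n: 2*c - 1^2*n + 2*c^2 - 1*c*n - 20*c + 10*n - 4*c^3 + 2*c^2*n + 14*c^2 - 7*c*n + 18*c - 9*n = -4*c^3 + 16*c^2 + n*(2*c^2 - 8*c)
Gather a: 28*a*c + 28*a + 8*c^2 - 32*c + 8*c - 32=a*(28*c + 28) + 8*c^2 - 24*c - 32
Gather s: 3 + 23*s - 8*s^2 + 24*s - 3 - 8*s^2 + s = -16*s^2 + 48*s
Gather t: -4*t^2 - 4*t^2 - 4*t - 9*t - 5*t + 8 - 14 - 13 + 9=-8*t^2 - 18*t - 10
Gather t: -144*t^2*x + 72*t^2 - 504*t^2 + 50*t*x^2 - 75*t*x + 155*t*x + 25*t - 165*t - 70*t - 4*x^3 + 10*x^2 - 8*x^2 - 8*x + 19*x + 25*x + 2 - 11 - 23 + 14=t^2*(-144*x - 432) + t*(50*x^2 + 80*x - 210) - 4*x^3 + 2*x^2 + 36*x - 18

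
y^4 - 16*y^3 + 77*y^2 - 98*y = y*(y - 7)^2*(y - 2)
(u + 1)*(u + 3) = u^2 + 4*u + 3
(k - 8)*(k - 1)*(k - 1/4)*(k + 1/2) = k^4 - 35*k^3/4 + 45*k^2/8 + 25*k/8 - 1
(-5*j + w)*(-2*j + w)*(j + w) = 10*j^3 + 3*j^2*w - 6*j*w^2 + w^3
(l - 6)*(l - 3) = l^2 - 9*l + 18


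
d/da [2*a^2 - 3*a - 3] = 4*a - 3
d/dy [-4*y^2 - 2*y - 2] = -8*y - 2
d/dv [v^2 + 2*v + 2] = 2*v + 2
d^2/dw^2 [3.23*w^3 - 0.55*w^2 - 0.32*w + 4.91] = 19.38*w - 1.1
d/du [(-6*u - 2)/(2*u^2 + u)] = 2*(6*u^2 + 4*u + 1)/(u^2*(4*u^2 + 4*u + 1))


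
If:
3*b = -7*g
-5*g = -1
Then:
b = -7/15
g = 1/5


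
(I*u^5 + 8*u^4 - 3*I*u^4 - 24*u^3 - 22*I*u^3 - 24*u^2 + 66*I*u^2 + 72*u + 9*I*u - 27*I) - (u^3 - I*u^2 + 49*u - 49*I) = I*u^5 + 8*u^4 - 3*I*u^4 - 25*u^3 - 22*I*u^3 - 24*u^2 + 67*I*u^2 + 23*u + 9*I*u + 22*I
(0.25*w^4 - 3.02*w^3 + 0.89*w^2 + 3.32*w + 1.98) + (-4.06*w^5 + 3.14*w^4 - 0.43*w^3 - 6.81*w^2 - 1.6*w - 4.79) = -4.06*w^5 + 3.39*w^4 - 3.45*w^3 - 5.92*w^2 + 1.72*w - 2.81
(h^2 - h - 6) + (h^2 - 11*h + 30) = 2*h^2 - 12*h + 24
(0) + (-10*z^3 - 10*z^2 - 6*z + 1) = -10*z^3 - 10*z^2 - 6*z + 1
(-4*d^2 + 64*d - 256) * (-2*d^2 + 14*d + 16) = 8*d^4 - 184*d^3 + 1344*d^2 - 2560*d - 4096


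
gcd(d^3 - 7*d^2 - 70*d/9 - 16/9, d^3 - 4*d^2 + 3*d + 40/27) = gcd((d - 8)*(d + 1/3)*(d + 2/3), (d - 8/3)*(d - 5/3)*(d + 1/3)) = d + 1/3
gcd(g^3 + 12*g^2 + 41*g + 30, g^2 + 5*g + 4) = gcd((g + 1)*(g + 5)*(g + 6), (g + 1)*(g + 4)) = g + 1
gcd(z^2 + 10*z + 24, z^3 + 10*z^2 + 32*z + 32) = z + 4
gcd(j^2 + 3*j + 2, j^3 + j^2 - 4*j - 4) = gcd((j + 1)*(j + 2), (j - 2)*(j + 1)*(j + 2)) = j^2 + 3*j + 2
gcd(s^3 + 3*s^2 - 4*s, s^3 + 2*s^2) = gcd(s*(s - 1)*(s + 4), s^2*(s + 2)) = s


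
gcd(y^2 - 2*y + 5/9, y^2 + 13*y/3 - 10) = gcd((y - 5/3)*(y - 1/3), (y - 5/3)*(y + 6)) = y - 5/3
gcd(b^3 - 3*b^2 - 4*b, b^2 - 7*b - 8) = b + 1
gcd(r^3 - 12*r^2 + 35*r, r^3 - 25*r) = r^2 - 5*r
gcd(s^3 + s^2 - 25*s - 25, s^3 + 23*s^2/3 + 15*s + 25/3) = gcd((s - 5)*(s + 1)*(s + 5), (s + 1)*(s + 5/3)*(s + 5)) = s^2 + 6*s + 5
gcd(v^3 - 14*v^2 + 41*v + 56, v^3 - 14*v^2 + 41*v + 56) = v^3 - 14*v^2 + 41*v + 56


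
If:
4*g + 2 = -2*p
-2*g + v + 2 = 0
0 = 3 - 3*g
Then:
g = 1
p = -3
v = 0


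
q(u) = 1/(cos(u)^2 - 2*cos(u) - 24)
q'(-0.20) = 0.00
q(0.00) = -0.04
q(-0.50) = -0.04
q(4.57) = -0.04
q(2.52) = -0.05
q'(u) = (2*sin(u)*cos(u) - 2*sin(u))/(cos(u)^2 - 2*cos(u) - 24)^2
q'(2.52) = -0.00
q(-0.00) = -0.04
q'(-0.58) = 0.00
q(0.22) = -0.04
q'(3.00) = 0.00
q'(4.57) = 0.00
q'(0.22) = -0.00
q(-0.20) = -0.04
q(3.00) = -0.05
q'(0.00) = 0.00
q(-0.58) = -0.04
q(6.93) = -0.04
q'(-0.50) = 0.00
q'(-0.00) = 0.00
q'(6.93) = -0.00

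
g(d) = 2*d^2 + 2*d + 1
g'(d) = 4*d + 2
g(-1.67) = 3.24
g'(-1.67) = -4.68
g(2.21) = 15.19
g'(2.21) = 10.84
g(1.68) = 10.00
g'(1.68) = 8.72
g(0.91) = 4.48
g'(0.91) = 5.64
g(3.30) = 29.38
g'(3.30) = 15.20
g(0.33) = 1.88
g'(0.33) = 3.32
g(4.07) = 42.27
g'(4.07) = 18.28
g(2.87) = 23.21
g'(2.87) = 13.48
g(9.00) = 181.00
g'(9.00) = 38.00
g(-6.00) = 61.00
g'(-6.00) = -22.00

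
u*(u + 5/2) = u^2 + 5*u/2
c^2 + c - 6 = (c - 2)*(c + 3)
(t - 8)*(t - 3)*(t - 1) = t^3 - 12*t^2 + 35*t - 24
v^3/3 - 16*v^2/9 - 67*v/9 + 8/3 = (v/3 + 1)*(v - 8)*(v - 1/3)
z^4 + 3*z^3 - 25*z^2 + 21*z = z*(z - 3)*(z - 1)*(z + 7)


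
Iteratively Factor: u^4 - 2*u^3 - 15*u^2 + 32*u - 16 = (u + 4)*(u^3 - 6*u^2 + 9*u - 4) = (u - 4)*(u + 4)*(u^2 - 2*u + 1) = (u - 4)*(u - 1)*(u + 4)*(u - 1)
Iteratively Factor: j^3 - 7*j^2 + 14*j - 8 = (j - 4)*(j^2 - 3*j + 2) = (j - 4)*(j - 1)*(j - 2)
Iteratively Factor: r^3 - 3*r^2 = (r)*(r^2 - 3*r) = r*(r - 3)*(r)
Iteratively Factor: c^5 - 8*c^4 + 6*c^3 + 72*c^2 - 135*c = (c + 3)*(c^4 - 11*c^3 + 39*c^2 - 45*c) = (c - 5)*(c + 3)*(c^3 - 6*c^2 + 9*c) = (c - 5)*(c - 3)*(c + 3)*(c^2 - 3*c) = (c - 5)*(c - 3)^2*(c + 3)*(c)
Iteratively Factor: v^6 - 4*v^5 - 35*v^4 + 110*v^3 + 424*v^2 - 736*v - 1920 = (v + 4)*(v^5 - 8*v^4 - 3*v^3 + 122*v^2 - 64*v - 480) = (v - 4)*(v + 4)*(v^4 - 4*v^3 - 19*v^2 + 46*v + 120) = (v - 4)^2*(v + 4)*(v^3 - 19*v - 30) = (v - 4)^2*(v + 3)*(v + 4)*(v^2 - 3*v - 10) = (v - 5)*(v - 4)^2*(v + 3)*(v + 4)*(v + 2)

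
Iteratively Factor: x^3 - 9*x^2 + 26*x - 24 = (x - 3)*(x^2 - 6*x + 8) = (x - 4)*(x - 3)*(x - 2)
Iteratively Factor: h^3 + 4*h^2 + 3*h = (h + 1)*(h^2 + 3*h) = h*(h + 1)*(h + 3)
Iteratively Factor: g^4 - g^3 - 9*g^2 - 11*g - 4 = (g + 1)*(g^3 - 2*g^2 - 7*g - 4) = (g - 4)*(g + 1)*(g^2 + 2*g + 1) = (g - 4)*(g + 1)^2*(g + 1)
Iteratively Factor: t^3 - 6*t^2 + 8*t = (t)*(t^2 - 6*t + 8) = t*(t - 4)*(t - 2)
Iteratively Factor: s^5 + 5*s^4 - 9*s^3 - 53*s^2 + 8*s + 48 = (s - 1)*(s^4 + 6*s^3 - 3*s^2 - 56*s - 48) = (s - 1)*(s + 1)*(s^3 + 5*s^2 - 8*s - 48) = (s - 3)*(s - 1)*(s + 1)*(s^2 + 8*s + 16) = (s - 3)*(s - 1)*(s + 1)*(s + 4)*(s + 4)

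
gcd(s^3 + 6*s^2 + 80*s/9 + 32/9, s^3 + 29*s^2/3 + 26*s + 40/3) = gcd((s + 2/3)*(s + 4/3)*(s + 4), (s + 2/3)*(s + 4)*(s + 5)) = s^2 + 14*s/3 + 8/3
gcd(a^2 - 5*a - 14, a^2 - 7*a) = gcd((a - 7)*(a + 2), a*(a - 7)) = a - 7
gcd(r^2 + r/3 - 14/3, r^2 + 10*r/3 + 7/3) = r + 7/3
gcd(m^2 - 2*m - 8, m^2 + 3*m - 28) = m - 4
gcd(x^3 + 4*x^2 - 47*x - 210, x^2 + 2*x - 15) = x + 5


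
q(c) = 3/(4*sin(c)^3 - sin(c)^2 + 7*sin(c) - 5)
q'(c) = 3*(-12*sin(c)^2*cos(c) + 2*sin(c)*cos(c) - 7*cos(c))/(4*sin(c)^3 - sin(c)^2 + 7*sin(c) - 5)^2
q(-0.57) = -0.31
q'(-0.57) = -0.31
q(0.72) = 9.16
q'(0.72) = -228.94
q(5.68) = -0.30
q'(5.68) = -0.30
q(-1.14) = -0.20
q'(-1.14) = -0.10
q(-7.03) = -0.26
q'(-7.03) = -0.23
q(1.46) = 0.61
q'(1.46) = -0.23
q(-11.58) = 1.22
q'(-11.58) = -3.73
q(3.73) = -0.30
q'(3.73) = 0.30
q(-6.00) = -0.99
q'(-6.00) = -2.31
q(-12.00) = -3.28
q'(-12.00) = -28.43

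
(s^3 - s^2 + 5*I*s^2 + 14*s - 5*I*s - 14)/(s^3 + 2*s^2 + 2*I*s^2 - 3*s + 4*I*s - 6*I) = (s^2 + 5*I*s + 14)/(s^2 + s*(3 + 2*I) + 6*I)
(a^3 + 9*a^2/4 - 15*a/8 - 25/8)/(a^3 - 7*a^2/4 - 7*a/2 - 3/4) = (8*a^2 + 10*a - 25)/(2*(4*a^2 - 11*a - 3))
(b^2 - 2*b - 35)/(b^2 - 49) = (b + 5)/(b + 7)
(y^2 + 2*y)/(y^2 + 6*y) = (y + 2)/(y + 6)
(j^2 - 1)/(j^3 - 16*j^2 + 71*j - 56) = (j + 1)/(j^2 - 15*j + 56)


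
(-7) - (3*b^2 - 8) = 1 - 3*b^2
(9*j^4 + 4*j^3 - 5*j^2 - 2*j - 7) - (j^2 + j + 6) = 9*j^4 + 4*j^3 - 6*j^2 - 3*j - 13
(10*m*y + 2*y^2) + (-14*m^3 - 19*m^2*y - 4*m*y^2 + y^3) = -14*m^3 - 19*m^2*y - 4*m*y^2 + 10*m*y + y^3 + 2*y^2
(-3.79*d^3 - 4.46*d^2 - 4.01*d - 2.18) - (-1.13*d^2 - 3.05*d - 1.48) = -3.79*d^3 - 3.33*d^2 - 0.96*d - 0.7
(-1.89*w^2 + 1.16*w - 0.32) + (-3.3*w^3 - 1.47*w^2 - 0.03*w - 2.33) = -3.3*w^3 - 3.36*w^2 + 1.13*w - 2.65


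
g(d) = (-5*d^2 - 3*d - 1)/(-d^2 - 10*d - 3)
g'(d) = (-10*d - 3)/(-d^2 - 10*d - 3) + (2*d + 10)*(-5*d^2 - 3*d - 1)/(-d^2 - 10*d - 3)^2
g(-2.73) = -1.79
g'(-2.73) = 0.96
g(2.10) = 1.03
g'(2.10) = 0.33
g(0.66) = 0.51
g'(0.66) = 0.38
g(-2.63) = -1.69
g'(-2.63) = 0.93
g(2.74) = 1.23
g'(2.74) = 0.30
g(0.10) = 0.34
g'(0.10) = 0.14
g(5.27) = 1.86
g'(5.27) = 0.21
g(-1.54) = -0.82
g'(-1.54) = 0.67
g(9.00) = 2.49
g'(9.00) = 0.13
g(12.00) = 2.84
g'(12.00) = 0.10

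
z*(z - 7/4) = z^2 - 7*z/4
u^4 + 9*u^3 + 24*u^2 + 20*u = u*(u + 2)^2*(u + 5)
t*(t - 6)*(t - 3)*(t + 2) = t^4 - 7*t^3 + 36*t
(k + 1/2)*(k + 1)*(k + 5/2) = k^3 + 4*k^2 + 17*k/4 + 5/4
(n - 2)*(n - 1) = n^2 - 3*n + 2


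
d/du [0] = 0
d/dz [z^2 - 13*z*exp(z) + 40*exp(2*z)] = -13*z*exp(z) + 2*z + 80*exp(2*z) - 13*exp(z)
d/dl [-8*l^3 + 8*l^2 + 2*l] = -24*l^2 + 16*l + 2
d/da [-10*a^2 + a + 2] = 1 - 20*a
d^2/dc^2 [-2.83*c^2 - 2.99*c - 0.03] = -5.66000000000000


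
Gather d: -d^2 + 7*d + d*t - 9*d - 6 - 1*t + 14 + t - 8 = -d^2 + d*(t - 2)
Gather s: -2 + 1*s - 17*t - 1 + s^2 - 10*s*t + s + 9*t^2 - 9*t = s^2 + s*(2 - 10*t) + 9*t^2 - 26*t - 3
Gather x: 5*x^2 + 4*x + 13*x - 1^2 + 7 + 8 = 5*x^2 + 17*x + 14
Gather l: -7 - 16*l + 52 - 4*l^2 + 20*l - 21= -4*l^2 + 4*l + 24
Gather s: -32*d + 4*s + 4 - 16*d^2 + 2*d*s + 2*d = -16*d^2 - 30*d + s*(2*d + 4) + 4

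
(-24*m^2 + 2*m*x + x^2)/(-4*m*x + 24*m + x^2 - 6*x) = (6*m + x)/(x - 6)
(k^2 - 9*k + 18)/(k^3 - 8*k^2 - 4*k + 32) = (k^2 - 9*k + 18)/(k^3 - 8*k^2 - 4*k + 32)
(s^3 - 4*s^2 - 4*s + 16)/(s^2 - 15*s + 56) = (s^3 - 4*s^2 - 4*s + 16)/(s^2 - 15*s + 56)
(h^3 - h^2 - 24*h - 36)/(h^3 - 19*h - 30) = (h - 6)/(h - 5)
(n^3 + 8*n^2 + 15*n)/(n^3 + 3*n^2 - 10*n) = (n + 3)/(n - 2)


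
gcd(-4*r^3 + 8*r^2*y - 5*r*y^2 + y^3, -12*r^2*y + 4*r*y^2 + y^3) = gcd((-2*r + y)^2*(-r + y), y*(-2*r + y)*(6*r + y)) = -2*r + y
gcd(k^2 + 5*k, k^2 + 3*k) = k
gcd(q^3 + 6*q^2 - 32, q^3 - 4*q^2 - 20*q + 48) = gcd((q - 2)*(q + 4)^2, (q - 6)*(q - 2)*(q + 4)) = q^2 + 2*q - 8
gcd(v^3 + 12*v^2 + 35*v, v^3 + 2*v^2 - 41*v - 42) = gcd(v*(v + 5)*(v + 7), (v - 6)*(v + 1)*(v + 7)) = v + 7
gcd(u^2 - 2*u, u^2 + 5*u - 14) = u - 2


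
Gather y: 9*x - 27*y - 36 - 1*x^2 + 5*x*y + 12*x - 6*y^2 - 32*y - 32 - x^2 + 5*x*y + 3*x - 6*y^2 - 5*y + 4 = -2*x^2 + 24*x - 12*y^2 + y*(10*x - 64) - 64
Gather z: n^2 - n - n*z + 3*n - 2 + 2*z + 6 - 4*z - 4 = n^2 + 2*n + z*(-n - 2)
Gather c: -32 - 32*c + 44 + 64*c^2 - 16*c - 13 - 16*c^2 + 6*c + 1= 48*c^2 - 42*c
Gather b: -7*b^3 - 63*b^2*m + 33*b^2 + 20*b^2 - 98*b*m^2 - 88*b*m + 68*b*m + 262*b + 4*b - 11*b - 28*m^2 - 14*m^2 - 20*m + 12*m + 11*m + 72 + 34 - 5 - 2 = -7*b^3 + b^2*(53 - 63*m) + b*(-98*m^2 - 20*m + 255) - 42*m^2 + 3*m + 99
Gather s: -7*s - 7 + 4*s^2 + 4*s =4*s^2 - 3*s - 7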